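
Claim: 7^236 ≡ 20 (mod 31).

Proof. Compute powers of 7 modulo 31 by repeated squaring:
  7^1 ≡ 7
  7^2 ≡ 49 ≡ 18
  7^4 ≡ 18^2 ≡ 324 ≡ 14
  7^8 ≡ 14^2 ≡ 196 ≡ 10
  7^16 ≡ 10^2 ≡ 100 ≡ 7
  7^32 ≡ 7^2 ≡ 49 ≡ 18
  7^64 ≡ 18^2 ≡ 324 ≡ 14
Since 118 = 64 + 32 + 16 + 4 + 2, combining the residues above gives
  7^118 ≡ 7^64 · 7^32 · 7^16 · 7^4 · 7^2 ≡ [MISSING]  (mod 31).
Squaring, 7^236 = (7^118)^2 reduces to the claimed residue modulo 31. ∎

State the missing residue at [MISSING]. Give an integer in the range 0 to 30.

7^64 · 7^32 · 7^16 · 7^4 · 7^2 ≡ 14 · 18 · 7 · 14 · 18 = 444528.
444528 mod 31 = 19, so 7^118 ≡ 19 (mod 31).

19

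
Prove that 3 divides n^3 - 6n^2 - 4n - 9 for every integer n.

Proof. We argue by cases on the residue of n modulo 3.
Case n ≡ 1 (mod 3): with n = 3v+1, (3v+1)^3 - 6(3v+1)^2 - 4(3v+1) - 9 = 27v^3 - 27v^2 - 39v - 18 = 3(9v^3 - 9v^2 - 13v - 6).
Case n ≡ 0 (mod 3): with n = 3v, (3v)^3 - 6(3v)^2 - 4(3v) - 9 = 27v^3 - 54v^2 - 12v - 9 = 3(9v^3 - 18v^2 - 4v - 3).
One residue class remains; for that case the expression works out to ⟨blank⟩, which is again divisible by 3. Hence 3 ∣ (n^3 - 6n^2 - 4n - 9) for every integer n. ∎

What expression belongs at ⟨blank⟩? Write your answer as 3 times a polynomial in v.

The residues treated are {1, 0}, so the missing case is n ≡ 2 (mod 3); write n = 3v+2.
Then (3v+2)^3 - 6(3v+2)^2 - 4(3v+2) - 9 = 27v^3 - 48v - 33 = 3(9v^3 - 16v - 11).

3(9v^3 - 16v - 11)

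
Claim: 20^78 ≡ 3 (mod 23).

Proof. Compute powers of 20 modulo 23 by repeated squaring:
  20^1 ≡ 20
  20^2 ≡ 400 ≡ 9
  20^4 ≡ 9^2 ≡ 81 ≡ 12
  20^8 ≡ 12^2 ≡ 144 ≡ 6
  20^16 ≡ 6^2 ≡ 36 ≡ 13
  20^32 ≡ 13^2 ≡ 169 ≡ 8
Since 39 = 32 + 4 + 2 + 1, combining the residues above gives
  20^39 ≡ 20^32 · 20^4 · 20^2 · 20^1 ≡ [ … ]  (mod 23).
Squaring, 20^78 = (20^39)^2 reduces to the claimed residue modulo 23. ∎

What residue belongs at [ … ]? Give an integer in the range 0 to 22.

20^32 · 20^4 · 20^2 · 20^1 ≡ 8 · 12 · 9 · 20 = 17280.
17280 mod 23 = 7, so 20^39 ≡ 7 (mod 23).

7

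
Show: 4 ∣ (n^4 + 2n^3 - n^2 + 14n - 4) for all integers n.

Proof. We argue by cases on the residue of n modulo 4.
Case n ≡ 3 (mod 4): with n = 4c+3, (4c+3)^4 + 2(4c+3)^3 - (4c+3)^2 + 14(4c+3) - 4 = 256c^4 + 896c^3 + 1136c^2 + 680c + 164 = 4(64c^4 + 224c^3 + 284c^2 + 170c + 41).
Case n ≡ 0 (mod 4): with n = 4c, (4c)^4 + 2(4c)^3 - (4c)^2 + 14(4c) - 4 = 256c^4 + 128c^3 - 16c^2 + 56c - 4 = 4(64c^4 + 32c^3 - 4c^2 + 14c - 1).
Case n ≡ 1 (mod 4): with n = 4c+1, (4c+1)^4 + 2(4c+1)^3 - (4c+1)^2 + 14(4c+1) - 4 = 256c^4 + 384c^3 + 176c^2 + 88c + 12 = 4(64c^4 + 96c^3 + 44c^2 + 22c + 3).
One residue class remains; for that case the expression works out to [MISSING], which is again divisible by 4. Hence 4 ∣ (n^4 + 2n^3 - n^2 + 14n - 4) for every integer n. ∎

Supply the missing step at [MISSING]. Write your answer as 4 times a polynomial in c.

4(64c^4 + 160c^3 + 140c^2 + 66c + 13)

The residues treated are {3, 0, 1}, so the missing case is n ≡ 2 (mod 4); write n = 4c+2.
Then (4c+2)^4 + 2(4c+2)^3 - (4c+2)^2 + 14(4c+2) - 4 = 256c^4 + 640c^3 + 560c^2 + 264c + 52 = 4(64c^4 + 160c^3 + 140c^2 + 66c + 13).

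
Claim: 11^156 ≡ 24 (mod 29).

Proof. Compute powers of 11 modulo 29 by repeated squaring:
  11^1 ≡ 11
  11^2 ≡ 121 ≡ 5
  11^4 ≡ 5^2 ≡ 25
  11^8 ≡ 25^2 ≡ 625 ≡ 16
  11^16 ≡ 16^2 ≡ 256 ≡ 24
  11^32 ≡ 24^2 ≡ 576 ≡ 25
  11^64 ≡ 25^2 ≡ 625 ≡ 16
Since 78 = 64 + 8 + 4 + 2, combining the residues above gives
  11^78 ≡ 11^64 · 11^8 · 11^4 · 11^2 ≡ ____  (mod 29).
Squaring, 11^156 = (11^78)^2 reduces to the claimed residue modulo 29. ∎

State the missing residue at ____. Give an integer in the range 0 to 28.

Multiply the listed residues: 16 · 16 · 25 · 5 = 256 → 6400 → 32000.
Reducing modulo 29: 32000 = 1103·29 + 13, so 11^78 ≡ 13.

13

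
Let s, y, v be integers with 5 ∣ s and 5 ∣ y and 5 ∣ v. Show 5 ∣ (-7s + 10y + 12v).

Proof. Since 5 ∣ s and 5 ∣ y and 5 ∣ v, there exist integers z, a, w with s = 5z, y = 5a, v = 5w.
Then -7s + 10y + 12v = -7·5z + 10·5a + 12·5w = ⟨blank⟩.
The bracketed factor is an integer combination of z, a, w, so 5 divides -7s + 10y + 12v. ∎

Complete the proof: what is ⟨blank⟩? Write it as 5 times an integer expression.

Pull the common 5 out of every term: -7·5z + 10·5a + 12·5w = 5(10a + 12w - 7z).
10a + 12w - 7z is an integer, which exhibits the divisibility.

5(10a + 12w - 7z)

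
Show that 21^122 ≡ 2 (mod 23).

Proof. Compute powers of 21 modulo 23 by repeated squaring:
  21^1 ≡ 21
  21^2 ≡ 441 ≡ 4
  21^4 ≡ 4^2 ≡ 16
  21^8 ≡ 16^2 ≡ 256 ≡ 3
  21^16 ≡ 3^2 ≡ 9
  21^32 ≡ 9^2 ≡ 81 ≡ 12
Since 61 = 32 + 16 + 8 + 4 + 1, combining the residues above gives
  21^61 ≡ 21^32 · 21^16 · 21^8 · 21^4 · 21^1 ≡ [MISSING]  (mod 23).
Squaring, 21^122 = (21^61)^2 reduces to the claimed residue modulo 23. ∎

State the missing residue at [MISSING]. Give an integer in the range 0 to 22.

5

Multiply the listed residues: 12 · 9 · 3 · 16 · 21 = 108 → 324 → 5184 → 108864.
Reducing modulo 23: 108864 = 4733·23 + 5, so 21^61 ≡ 5.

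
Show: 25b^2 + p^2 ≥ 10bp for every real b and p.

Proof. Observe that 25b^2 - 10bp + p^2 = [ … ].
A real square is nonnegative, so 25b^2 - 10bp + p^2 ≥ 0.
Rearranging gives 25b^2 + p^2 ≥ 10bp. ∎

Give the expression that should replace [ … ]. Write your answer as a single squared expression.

(5b - p)^2

The leading and trailing coefficients are 5^2 and 1^2, and 10 = 2·5·1, so the trinomial is (5b - p)^2.
Hence 25b^2 - 10bp + p^2 ≥ 0.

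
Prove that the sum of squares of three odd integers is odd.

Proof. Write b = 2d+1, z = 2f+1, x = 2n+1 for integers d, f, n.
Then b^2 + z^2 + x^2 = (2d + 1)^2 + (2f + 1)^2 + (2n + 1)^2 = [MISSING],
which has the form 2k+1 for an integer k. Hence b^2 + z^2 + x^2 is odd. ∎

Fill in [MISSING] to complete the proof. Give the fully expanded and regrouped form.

2(2d^2 + 2d + 2f^2 + 2f + 2n^2 + 2n + 1) + 1

(2d + 1)^2 + (2f + 1)^2 + (2n + 1)^2 = 4d^2 + 4d + 4f^2 + 4f + 4n^2 + 4n + 3
= 2(2d^2 + 2d + 2f^2 + 2f + 2n^2 + 2n + 1) + 1.
Since 2d^2 + 2d + 2f^2 + 2f + 2n^2 + 2n + 1 is an integer, the sum of squares is of the form 2k+1 for an integer k.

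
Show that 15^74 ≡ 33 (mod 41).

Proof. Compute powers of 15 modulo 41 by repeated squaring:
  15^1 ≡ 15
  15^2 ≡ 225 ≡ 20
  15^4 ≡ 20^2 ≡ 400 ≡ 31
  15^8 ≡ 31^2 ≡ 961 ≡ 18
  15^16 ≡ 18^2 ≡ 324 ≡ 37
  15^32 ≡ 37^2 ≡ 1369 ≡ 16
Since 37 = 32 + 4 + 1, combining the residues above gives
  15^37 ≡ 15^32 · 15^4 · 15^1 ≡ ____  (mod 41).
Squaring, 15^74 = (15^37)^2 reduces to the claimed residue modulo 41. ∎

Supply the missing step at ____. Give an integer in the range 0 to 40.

15^32 · 15^4 · 15^1 ≡ 16 · 31 · 15 = 7440.
7440 mod 41 = 19, so 15^37 ≡ 19 (mod 41).

19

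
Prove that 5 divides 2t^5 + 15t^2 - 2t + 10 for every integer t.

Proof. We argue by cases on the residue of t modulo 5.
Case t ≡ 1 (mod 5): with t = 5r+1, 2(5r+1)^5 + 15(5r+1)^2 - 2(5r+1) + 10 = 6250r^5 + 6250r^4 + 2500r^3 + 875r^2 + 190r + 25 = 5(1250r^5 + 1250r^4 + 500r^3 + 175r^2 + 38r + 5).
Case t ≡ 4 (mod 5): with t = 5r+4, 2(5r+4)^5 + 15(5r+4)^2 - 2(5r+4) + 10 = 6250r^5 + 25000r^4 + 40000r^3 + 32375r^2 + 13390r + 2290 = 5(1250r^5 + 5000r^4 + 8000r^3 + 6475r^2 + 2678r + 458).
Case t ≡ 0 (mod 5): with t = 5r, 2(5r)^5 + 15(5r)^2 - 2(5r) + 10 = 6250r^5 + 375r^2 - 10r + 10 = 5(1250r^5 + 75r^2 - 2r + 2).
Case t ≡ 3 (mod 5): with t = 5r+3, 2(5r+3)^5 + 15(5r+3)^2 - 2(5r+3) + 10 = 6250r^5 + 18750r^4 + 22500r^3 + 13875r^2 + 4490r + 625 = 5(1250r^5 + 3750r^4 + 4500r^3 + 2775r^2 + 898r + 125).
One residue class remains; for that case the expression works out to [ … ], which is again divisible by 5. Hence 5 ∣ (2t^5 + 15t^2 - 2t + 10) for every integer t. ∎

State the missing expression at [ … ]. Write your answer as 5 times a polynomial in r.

The residues treated are {1, 4, 0, 3}, so the missing case is t ≡ 2 (mod 5); write t = 5r+2.
Then 2(5r+2)^5 + 15(5r+2)^2 - 2(5r+2) + 10 = 6250r^5 + 12500r^4 + 10000r^3 + 4375r^2 + 1090r + 130 = 5(1250r^5 + 2500r^4 + 2000r^3 + 875r^2 + 218r + 26).

5(1250r^5 + 2500r^4 + 2000r^3 + 875r^2 + 218r + 26)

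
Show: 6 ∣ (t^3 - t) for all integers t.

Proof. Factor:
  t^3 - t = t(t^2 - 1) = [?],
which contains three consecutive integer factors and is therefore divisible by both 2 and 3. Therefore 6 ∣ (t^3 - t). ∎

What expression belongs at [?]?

(t - 1)t(t + 1)

t(t^2 - 1) = t(t - 1)(t + 1) = (t - 1)t(t + 1).
These three factors are consecutive integers, so their product is divisible by 6.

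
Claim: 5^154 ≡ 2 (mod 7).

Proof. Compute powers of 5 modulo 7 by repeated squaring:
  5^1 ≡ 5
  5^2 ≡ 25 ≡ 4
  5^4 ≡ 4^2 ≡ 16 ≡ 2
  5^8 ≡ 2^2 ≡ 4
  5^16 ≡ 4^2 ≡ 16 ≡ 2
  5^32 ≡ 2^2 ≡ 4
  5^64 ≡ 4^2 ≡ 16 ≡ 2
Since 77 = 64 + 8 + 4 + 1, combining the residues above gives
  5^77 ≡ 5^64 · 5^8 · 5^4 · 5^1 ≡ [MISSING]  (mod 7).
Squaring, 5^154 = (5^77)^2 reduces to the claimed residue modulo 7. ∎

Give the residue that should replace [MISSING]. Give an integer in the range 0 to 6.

Multiply the listed residues: 2 · 4 · 2 · 5 = 8 → 16 → 80.
Reducing modulo 7: 80 = 11·7 + 3, so 5^77 ≡ 3.

3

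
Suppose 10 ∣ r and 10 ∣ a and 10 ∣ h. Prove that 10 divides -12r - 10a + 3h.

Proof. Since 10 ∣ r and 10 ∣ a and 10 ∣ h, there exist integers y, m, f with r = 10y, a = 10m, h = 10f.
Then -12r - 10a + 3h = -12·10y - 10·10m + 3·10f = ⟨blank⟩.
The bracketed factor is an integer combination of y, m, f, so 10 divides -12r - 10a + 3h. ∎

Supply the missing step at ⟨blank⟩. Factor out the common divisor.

Each term has a factor of 10: -12·10y - 10·10m + 3·10f = 10·(3f - 10m - 12y).
Since 3f - 10m - 12y is an integer, 10 ∣ (-12r - 10a + 3h).

10(3f - 10m - 12y)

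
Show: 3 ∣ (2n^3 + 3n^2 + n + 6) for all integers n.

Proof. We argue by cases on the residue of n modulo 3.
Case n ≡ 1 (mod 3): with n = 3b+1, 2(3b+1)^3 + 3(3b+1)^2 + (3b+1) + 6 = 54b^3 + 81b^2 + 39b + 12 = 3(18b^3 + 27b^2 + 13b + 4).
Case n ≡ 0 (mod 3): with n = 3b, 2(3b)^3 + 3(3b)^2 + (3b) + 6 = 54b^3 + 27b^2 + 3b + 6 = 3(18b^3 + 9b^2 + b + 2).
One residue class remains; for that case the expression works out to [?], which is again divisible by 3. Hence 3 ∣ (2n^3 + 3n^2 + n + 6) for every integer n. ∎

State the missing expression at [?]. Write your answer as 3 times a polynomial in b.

Only n ≡ 2 (mod 3) is unaccounted for. Put n = 3b+2:
2(3b+2)^3 + 3(3b+2)^2 + (3b+2) + 6 expands to 54b^3 + 135b^2 + 111b + 36,
and factoring out 3 leaves 3(18b^3 + 45b^2 + 37b + 12).

3(18b^3 + 45b^2 + 37b + 12)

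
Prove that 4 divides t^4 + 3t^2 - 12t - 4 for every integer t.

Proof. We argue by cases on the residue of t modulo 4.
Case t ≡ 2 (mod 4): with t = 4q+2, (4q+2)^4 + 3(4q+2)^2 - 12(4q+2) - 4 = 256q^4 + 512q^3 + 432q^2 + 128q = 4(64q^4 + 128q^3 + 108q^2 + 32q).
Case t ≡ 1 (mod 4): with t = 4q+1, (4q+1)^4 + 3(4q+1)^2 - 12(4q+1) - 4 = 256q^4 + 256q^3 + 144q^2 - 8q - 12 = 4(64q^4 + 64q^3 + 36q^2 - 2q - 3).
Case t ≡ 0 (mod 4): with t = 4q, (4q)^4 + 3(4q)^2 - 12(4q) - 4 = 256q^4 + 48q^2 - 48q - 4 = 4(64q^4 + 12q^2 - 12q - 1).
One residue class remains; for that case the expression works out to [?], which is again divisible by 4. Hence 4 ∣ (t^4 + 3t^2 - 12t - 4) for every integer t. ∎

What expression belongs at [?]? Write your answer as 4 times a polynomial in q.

Only t ≡ 3 (mod 4) is unaccounted for. Put t = 4q+3:
(4q+3)^4 + 3(4q+3)^2 - 12(4q+3) - 4 expands to 256q^4 + 768q^3 + 912q^2 + 456q + 68,
and factoring out 4 leaves 4(64q^4 + 192q^3 + 228q^2 + 114q + 17).

4(64q^4 + 192q^3 + 228q^2 + 114q + 17)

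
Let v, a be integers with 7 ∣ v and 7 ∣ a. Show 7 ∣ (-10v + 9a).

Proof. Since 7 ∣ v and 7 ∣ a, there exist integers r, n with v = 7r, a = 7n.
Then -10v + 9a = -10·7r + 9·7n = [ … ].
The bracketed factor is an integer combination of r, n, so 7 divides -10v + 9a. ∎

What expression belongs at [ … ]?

Each term has a factor of 7: -10·7r + 9·7n = 7·(9n - 10r).
Since 9n - 10r is an integer, 7 ∣ (-10v + 9a).

7(9n - 10r)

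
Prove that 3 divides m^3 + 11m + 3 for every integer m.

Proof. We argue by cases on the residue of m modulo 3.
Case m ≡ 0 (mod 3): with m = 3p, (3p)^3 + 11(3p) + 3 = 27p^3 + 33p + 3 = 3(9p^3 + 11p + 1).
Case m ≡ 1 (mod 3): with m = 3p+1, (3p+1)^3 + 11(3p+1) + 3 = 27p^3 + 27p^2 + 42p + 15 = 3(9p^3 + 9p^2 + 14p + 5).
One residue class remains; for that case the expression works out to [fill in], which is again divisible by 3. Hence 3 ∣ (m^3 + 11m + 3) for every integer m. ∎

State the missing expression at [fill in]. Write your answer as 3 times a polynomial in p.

3(9p^3 + 18p^2 + 23p + 11)

The residues treated are {0, 1}, so the missing case is m ≡ 2 (mod 3); write m = 3p+2.
Then (3p+2)^3 + 11(3p+2) + 3 = 27p^3 + 54p^2 + 69p + 33 = 3(9p^3 + 18p^2 + 23p + 11).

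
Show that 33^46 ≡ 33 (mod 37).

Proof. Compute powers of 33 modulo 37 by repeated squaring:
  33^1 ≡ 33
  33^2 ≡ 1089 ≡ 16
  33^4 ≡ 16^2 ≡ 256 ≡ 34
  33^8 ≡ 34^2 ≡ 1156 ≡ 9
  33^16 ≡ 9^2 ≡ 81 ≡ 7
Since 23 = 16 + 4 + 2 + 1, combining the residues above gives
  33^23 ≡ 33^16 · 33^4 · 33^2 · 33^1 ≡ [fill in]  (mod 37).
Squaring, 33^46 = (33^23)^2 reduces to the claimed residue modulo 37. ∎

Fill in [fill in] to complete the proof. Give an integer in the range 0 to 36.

12

33^16 · 33^4 · 33^2 · 33^1 ≡ 7 · 34 · 16 · 33 = 125664.
125664 mod 37 = 12, so 33^23 ≡ 12 (mod 37).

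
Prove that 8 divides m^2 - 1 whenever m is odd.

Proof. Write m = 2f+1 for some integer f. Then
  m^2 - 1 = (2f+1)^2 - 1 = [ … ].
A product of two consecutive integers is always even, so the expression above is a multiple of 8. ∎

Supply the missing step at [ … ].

4f(f + 1)

(2f+1)^2 - 1 = 4f^2 + 4f + 1 - 1 = 4f^2 + 4f = 4f(f+1).
Since f and f+1 are consecutive, f(f+1) is even, and 4·(even) is a multiple of 8.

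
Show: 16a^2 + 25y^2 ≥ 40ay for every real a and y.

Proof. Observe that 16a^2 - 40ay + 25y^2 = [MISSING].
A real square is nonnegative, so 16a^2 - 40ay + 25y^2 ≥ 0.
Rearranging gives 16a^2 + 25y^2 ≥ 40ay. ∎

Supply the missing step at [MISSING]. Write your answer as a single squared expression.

(4a - 5y)^2

The leading and trailing coefficients are 4^2 and 5^2, and 40 = 2·4·5, so the trinomial is (4a - 5y)^2.
Hence 16a^2 - 40ay + 25y^2 ≥ 0.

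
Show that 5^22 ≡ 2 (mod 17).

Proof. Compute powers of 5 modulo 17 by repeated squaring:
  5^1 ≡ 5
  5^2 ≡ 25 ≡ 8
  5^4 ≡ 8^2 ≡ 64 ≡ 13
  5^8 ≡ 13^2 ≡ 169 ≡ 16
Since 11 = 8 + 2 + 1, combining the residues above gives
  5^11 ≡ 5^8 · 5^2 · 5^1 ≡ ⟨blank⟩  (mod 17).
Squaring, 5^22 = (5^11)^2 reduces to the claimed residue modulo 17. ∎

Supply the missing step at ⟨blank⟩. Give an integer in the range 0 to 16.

11

Multiply the listed residues: 16 · 8 · 5 = 128 → 640.
Reducing modulo 17: 640 = 37·17 + 11, so 5^11 ≡ 11.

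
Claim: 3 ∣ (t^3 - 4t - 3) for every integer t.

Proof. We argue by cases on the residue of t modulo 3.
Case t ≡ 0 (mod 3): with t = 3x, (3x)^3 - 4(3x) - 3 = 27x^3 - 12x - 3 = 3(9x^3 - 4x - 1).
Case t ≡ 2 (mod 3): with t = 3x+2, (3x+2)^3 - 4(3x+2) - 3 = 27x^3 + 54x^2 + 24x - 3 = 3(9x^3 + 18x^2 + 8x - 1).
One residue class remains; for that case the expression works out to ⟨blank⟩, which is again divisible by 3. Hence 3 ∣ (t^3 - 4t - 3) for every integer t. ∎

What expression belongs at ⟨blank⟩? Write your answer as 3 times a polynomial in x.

3(9x^3 + 9x^2 - x - 2)

Only t ≡ 1 (mod 3) is unaccounted for. Put t = 3x+1:
(3x+1)^3 - 4(3x+1) - 3 expands to 27x^3 + 27x^2 - 3x - 6,
and factoring out 3 leaves 3(9x^3 + 9x^2 - x - 2).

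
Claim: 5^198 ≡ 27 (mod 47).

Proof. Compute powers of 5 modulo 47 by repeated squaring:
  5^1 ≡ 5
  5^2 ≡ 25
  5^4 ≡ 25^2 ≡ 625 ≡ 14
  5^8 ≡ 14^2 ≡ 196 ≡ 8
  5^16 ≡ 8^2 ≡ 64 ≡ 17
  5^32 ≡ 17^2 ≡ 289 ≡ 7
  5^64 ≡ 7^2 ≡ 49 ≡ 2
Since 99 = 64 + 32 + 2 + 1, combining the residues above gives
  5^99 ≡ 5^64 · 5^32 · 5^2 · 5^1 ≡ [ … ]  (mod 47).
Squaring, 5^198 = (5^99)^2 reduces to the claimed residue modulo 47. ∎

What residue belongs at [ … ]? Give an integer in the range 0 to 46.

Multiply the listed residues: 2 · 7 · 25 · 5 = 14 → 350 → 1750.
Reducing modulo 47: 1750 = 37·47 + 11, so 5^99 ≡ 11.

11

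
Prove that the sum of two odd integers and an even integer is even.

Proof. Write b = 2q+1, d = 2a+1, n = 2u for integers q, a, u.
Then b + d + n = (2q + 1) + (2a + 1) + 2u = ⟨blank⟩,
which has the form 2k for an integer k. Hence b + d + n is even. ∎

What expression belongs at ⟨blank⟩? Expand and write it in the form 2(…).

2(a + q + u + 1)

(2q + 1) + (2a + 1) + 2u = 2a + 2q + 2u + 2
= 2(a + q + u + 1).
Since a + q + u + 1 is an integer, the sum is of the form 2k for an integer k.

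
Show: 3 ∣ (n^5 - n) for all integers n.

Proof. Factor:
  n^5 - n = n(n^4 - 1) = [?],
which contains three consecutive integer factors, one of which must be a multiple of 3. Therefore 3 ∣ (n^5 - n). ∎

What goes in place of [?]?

(n - 1)n(n + 1)(n^2 + 1)

n^4 - 1 = (n^2 - 1)(n^2 + 1), and n^2 - 1 = (n-1)(n+1).
So n(n^4 - 1) = (n - 1)n(n + 1)(n^2 + 1).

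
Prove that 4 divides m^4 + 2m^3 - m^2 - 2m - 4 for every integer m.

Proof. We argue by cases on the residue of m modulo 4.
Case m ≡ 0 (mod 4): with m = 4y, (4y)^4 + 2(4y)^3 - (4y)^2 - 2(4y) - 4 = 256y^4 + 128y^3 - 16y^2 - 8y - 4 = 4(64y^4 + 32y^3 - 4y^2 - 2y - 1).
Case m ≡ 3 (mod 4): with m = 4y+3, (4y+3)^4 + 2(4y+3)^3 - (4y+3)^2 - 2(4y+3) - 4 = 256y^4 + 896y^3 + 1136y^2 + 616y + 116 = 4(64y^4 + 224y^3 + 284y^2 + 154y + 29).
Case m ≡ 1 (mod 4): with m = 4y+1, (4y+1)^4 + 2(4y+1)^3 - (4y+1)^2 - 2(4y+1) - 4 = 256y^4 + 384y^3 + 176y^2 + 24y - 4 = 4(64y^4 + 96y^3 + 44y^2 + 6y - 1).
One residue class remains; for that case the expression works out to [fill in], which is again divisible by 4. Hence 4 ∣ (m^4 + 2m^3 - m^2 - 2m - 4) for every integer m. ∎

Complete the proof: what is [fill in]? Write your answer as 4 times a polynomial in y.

4(64y^4 + 160y^3 + 140y^2 + 50y + 5)

The residues treated are {0, 3, 1}, so the missing case is m ≡ 2 (mod 4); write m = 4y+2.
Then (4y+2)^4 + 2(4y+2)^3 - (4y+2)^2 - 2(4y+2) - 4 = 256y^4 + 640y^3 + 560y^2 + 200y + 20 = 4(64y^4 + 160y^3 + 140y^2 + 50y + 5).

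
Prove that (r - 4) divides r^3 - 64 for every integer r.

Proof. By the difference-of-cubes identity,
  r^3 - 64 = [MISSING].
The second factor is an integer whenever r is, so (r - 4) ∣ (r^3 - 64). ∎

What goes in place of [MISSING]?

Polynomial division of r^3 - 64 by r - 4 leaves remainder 0 and quotient r^2 + 4r + 16.
Hence r^3 - 64 = (r - 4)(r^2 + 4r + 16).

(r - 4)(r^2 + 4r + 16)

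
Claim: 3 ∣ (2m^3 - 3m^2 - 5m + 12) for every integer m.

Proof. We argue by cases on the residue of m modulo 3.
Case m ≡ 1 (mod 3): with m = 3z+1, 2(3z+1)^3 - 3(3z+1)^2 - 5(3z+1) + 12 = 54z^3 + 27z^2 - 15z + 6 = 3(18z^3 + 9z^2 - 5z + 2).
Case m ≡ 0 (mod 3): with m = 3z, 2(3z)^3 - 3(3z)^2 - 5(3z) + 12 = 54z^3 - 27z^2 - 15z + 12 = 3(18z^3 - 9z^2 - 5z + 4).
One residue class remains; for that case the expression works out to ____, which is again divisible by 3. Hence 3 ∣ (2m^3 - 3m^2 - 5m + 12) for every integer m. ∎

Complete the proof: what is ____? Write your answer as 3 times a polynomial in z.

3(18z^3 + 27z^2 + 7z + 2)

The residues treated are {1, 0}, so the missing case is m ≡ 2 (mod 3); write m = 3z+2.
Then 2(3z+2)^3 - 3(3z+2)^2 - 5(3z+2) + 12 = 54z^3 + 81z^2 + 21z + 6 = 3(18z^3 + 27z^2 + 7z + 2).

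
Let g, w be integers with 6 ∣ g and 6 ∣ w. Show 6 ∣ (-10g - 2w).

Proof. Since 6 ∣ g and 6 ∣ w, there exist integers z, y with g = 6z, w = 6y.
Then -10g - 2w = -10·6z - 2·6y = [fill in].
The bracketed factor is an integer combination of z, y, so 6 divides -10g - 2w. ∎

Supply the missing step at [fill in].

6(-2y - 10z)

Pull the common 6 out of every term: -10·6z - 2·6y = 6(-2y - 10z).
-2y - 10z is an integer, which exhibits the divisibility.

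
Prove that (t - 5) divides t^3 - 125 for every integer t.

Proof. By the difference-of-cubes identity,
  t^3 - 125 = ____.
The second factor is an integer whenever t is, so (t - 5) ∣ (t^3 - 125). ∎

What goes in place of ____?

a^3 - b^3 = (a - b)(a^2 + ab + b^2). With a = t, b = 5:
t^3 - 125 = (t - 5)(t^2 + 5t + 25).

(t - 5)(t^2 + 5t + 25)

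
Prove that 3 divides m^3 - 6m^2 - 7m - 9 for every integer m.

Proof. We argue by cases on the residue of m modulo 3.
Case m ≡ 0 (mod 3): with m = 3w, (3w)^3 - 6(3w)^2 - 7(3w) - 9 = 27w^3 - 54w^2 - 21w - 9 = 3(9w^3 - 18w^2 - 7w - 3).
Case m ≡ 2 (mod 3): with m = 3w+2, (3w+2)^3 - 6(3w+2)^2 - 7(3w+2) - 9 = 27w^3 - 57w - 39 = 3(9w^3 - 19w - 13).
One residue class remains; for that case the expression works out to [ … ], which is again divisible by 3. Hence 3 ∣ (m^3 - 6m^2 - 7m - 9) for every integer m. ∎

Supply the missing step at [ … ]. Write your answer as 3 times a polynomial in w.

The residues treated are {0, 2}, so the missing case is m ≡ 1 (mod 3); write m = 3w+1.
Then (3w+1)^3 - 6(3w+1)^2 - 7(3w+1) - 9 = 27w^3 - 27w^2 - 48w - 21 = 3(9w^3 - 9w^2 - 16w - 7).

3(9w^3 - 9w^2 - 16w - 7)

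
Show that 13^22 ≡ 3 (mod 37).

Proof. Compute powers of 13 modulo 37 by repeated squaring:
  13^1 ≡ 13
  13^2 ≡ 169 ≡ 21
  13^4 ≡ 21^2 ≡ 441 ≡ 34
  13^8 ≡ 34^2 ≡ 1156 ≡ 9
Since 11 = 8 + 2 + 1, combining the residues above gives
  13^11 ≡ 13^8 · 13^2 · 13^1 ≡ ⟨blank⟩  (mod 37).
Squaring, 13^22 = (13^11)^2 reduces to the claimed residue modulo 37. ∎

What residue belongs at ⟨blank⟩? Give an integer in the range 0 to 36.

15

Multiply the listed residues: 9 · 21 · 13 = 189 → 2457.
Reducing modulo 37: 2457 = 66·37 + 15, so 13^11 ≡ 15.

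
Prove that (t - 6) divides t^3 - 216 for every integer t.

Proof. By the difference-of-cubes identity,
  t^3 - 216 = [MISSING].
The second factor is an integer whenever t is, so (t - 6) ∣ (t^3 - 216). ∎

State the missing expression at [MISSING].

(t - 6)(t^2 + 6t + 36)

a^3 - b^3 = (a - b)(a^2 + ab + b^2). With a = t, b = 6:
t^3 - 216 = (t - 6)(t^2 + 6t + 36).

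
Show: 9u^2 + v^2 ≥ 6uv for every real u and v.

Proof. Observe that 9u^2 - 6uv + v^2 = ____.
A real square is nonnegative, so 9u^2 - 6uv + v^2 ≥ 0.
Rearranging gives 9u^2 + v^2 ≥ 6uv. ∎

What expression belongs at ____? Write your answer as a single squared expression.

9u^2 - 6uv + v^2 is a perfect-square trinomial: the outer terms are (3u)^2 and (v)^2, and the cross term is -2·3u·v.
So 9u^2 - 6uv + v^2 = (3u - v)^2 ≥ 0.

(3u - v)^2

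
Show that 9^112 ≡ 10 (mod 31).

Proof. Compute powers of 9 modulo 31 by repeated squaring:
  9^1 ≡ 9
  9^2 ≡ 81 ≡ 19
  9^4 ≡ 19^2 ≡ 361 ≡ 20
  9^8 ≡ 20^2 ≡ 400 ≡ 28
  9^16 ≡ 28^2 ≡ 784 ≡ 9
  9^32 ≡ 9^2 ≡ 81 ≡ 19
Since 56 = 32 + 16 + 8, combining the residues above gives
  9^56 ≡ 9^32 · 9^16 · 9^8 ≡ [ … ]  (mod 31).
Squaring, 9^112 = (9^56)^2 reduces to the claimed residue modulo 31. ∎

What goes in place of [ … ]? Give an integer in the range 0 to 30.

14

Multiply the listed residues: 19 · 9 · 28 = 171 → 4788.
Reducing modulo 31: 4788 = 154·31 + 14, so 9^56 ≡ 14.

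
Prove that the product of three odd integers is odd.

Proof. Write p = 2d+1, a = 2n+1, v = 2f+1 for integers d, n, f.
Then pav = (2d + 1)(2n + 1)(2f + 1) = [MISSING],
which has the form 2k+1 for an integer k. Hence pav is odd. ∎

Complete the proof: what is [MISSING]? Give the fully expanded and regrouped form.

(2d + 1)(2n + 1)(2f + 1) = 8dfn + 4df + 4dn + 2d + 4fn + 2f + 2n + 1
= 2(4dfn + 2df + 2dn + d + 2fn + f + n) + 1.
Since 4dfn + 2df + 2dn + d + 2fn + f + n is an integer, the product is of the form 2k+1 for an integer k.

2(4dfn + 2df + 2dn + d + 2fn + f + n) + 1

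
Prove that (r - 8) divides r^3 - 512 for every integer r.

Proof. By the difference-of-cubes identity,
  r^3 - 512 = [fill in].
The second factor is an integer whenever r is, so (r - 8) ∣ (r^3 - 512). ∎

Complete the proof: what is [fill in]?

Polynomial division of r^3 - 512 by r - 8 leaves remainder 0 and quotient r^2 + 8r + 64.
Hence r^3 - 512 = (r - 8)(r^2 + 8r + 64).

(r - 8)(r^2 + 8r + 64)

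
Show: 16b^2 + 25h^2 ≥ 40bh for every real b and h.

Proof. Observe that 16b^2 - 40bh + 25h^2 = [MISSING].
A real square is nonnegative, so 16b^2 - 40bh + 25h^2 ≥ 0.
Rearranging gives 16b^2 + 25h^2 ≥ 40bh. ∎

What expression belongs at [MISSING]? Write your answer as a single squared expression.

(4b - 5h)^2

The leading and trailing coefficients are 4^2 and 5^2, and 40 = 2·4·5, so the trinomial is (4b - 5h)^2.
Hence 16b^2 - 40bh + 25h^2 ≥ 0.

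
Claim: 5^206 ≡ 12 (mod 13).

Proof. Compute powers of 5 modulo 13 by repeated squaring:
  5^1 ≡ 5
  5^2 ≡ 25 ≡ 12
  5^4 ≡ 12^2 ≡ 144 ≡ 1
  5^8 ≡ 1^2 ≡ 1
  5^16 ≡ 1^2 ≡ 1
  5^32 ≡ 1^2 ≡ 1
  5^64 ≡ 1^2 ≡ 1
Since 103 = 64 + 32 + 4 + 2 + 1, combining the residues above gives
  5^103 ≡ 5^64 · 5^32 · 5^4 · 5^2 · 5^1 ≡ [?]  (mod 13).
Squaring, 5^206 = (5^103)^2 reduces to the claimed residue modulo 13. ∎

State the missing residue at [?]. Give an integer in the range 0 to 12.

Multiply the listed residues: 1 · 1 · 1 · 12 · 5 = 1 → 1 → 12 → 60.
Reducing modulo 13: 60 = 4·13 + 8, so 5^103 ≡ 8.

8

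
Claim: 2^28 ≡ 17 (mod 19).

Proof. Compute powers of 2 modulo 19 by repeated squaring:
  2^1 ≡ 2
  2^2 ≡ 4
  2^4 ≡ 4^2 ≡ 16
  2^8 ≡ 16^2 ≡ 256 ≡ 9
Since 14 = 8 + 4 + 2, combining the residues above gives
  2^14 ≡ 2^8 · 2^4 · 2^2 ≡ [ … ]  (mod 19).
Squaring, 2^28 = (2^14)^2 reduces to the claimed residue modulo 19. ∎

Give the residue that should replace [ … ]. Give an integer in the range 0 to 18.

2^8 · 2^4 · 2^2 ≡ 9 · 16 · 4 = 576.
576 mod 19 = 6, so 2^14 ≡ 6 (mod 19).

6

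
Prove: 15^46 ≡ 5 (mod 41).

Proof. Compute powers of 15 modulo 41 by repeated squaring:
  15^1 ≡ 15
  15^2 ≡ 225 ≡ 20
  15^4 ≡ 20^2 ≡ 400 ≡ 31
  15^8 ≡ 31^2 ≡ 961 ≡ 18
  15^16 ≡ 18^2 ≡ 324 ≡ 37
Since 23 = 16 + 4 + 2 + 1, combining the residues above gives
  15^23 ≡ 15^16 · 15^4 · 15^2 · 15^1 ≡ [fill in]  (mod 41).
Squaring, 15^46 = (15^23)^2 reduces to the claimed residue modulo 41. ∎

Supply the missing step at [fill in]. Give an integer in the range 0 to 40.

Multiply the listed residues: 37 · 31 · 20 · 15 = 1147 → 22940 → 344100.
Reducing modulo 41: 344100 = 8392·41 + 28, so 15^23 ≡ 28.

28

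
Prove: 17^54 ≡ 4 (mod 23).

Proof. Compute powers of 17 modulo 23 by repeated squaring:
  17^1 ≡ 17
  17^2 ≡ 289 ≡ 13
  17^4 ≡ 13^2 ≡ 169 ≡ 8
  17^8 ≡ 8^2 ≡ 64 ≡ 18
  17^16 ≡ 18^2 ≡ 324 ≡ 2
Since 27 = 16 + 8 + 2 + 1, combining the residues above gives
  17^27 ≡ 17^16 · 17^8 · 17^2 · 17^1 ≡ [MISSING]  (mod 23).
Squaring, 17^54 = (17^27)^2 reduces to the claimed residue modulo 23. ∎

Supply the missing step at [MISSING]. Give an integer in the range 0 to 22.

Multiply the listed residues: 2 · 18 · 13 · 17 = 36 → 468 → 7956.
Reducing modulo 23: 7956 = 345·23 + 21, so 17^27 ≡ 21.

21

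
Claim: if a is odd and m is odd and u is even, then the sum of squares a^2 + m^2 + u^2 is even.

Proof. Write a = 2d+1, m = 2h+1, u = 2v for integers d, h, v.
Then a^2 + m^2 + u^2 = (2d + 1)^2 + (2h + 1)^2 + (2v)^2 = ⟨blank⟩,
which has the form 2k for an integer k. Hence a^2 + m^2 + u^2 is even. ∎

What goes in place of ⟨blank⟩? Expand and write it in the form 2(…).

(2d + 1)^2 + (2h + 1)^2 + (2v)^2 = 4d^2 + 4d + 4h^2 + 4h + 4v^2 + 2
= 2(2d^2 + 2d + 2h^2 + 2h + 2v^2 + 1).
Since 2d^2 + 2d + 2h^2 + 2h + 2v^2 + 1 is an integer, the sum of squares is of the form 2k for an integer k.

2(2d^2 + 2d + 2h^2 + 2h + 2v^2 + 1)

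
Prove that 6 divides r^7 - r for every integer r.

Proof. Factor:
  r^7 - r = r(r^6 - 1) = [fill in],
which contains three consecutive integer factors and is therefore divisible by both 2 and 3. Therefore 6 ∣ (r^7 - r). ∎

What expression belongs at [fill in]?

(r - 1)r(r + 1)(r^4 + r^2 + 1)

r^6 - 1 = (r^2 - 1)(r^4 + r^2 + 1), and r^2 - 1 = (r-1)(r+1).
So r(r^6 - 1) = (r - 1)r(r + 1)(r^4 + r^2 + 1).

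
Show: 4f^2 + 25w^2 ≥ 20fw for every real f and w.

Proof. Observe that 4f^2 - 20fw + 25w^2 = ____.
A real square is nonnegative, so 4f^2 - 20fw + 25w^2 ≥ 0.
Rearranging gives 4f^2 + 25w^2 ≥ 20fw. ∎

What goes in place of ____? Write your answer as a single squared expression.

4f^2 - 20fw + 25w^2 is a perfect-square trinomial: the outer terms are (2f)^2 and (5w)^2, and the cross term is -2·2f·5w.
So 4f^2 - 20fw + 25w^2 = (2f - 5w)^2 ≥ 0.

(2f - 5w)^2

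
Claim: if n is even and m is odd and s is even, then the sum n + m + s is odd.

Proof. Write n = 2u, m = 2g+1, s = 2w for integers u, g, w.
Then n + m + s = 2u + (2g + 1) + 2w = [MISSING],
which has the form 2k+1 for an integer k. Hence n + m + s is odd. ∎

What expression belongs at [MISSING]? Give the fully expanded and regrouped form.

2(g + u + w) + 1

Expanding: 2u + (2g + 1) + 2w = 2g + 2u + 2w + 1.
Every term except the constant is even, so this is 2(g + u + w) + 1,
and g + u + w ∈ ℤ gives the required form.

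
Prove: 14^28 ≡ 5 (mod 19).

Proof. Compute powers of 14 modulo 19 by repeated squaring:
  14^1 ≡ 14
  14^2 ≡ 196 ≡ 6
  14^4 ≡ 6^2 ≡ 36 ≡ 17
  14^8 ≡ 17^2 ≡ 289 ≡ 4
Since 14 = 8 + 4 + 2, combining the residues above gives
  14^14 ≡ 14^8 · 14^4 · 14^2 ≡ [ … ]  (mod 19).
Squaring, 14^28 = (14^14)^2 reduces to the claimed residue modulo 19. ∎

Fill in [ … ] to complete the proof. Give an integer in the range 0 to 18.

9

Multiply the listed residues: 4 · 17 · 6 = 68 → 408.
Reducing modulo 19: 408 = 21·19 + 9, so 14^14 ≡ 9.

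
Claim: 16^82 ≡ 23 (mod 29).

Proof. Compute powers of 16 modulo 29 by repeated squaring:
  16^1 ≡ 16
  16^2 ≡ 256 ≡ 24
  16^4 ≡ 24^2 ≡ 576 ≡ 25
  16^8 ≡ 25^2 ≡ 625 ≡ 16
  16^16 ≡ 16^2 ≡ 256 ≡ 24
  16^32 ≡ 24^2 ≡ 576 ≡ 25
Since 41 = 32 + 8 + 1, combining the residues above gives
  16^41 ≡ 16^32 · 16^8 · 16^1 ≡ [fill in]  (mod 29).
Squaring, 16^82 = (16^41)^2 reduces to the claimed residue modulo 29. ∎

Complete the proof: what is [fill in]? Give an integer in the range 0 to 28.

20

Multiply the listed residues: 25 · 16 · 16 = 400 → 6400.
Reducing modulo 29: 6400 = 220·29 + 20, so 16^41 ≡ 20.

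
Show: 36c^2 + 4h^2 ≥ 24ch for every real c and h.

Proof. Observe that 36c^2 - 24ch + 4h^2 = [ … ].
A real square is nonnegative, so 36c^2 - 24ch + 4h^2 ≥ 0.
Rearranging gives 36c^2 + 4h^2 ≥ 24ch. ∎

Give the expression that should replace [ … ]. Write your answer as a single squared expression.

36c^2 - 24ch + 4h^2 is a perfect-square trinomial: the outer terms are (6c)^2 and (2h)^2, and the cross term is -2·6c·2h.
So 36c^2 - 24ch + 4h^2 = (6c - 2h)^2 ≥ 0.

(6c - 2h)^2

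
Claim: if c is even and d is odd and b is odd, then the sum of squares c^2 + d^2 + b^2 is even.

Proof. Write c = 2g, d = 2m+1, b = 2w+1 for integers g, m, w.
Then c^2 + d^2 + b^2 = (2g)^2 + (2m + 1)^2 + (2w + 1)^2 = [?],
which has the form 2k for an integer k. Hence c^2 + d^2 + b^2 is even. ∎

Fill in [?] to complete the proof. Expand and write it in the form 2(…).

2(2g^2 + 2m^2 + 2m + 2w^2 + 2w + 1)

(2g)^2 + (2m + 1)^2 + (2w + 1)^2 = 4g^2 + 4m^2 + 4m + 4w^2 + 4w + 2
= 2(2g^2 + 2m^2 + 2m + 2w^2 + 2w + 1).
Since 2g^2 + 2m^2 + 2m + 2w^2 + 2w + 1 is an integer, the sum of squares is of the form 2k for an integer k.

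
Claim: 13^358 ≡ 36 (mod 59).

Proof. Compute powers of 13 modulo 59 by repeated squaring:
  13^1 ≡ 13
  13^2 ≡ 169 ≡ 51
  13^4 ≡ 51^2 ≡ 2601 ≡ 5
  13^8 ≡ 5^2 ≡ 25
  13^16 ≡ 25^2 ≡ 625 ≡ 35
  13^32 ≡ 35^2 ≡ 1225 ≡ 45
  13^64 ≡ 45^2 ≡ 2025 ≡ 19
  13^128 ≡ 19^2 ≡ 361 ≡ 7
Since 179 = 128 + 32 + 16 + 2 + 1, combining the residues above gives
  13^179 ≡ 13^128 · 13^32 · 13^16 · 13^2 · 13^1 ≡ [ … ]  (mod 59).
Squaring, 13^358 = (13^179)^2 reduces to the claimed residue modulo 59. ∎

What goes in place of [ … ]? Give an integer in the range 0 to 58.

Multiply the listed residues: 7 · 45 · 35 · 51 · 13 = 315 → 11025 → 562275 → 7309575.
Reducing modulo 59: 7309575 = 123891·59 + 6, so 13^179 ≡ 6.

6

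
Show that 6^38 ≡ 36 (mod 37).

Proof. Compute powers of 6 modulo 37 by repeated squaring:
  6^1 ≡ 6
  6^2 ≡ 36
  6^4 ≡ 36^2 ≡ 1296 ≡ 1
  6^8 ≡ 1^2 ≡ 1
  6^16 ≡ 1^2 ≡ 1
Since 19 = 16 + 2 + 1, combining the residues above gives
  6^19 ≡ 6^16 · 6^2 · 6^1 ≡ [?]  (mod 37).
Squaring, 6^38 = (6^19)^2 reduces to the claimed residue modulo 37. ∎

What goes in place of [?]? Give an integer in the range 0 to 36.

31

Multiply the listed residues: 1 · 36 · 6 = 36 → 216.
Reducing modulo 37: 216 = 5·37 + 31, so 6^19 ≡ 31.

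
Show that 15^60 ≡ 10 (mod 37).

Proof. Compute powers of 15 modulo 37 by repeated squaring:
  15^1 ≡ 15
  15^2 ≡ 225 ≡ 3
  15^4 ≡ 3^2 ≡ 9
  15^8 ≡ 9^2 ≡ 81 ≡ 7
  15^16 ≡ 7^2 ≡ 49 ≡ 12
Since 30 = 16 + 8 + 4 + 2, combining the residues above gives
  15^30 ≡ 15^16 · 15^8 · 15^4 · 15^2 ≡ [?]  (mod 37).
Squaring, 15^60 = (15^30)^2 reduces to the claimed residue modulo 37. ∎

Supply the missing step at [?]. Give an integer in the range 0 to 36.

11

Multiply the listed residues: 12 · 7 · 9 · 3 = 84 → 756 → 2268.
Reducing modulo 37: 2268 = 61·37 + 11, so 15^30 ≡ 11.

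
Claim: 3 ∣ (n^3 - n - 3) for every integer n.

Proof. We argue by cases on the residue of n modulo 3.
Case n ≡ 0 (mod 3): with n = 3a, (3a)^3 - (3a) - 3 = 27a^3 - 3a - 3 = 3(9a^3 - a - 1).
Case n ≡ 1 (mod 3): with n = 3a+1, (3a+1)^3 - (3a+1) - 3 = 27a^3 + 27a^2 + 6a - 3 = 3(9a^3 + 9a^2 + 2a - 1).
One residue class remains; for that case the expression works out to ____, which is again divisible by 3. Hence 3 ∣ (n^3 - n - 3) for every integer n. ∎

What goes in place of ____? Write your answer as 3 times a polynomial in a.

3(9a^3 + 18a^2 + 11a + 1)

Only n ≡ 2 (mod 3) is unaccounted for. Put n = 3a+2:
(3a+2)^3 - (3a+2) - 3 expands to 27a^3 + 54a^2 + 33a + 3,
and factoring out 3 leaves 3(9a^3 + 18a^2 + 11a + 1).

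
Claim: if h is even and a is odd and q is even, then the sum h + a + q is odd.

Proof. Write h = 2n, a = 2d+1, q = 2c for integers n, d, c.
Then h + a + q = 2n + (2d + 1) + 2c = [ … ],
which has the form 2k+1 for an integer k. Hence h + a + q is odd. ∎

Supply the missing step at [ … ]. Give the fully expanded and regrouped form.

2(c + d + n) + 1

Expanding: 2n + (2d + 1) + 2c = 2c + 2d + 2n + 1.
Every term except the constant is even, so this is 2(c + d + n) + 1,
and c + d + n ∈ ℤ gives the required form.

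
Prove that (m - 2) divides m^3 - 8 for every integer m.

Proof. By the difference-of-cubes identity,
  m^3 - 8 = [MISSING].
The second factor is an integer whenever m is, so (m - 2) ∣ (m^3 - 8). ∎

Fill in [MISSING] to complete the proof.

(m - 2)(m^2 + 2m + 4)

Polynomial division of m^3 - 8 by m - 2 leaves remainder 0 and quotient m^2 + 2m + 4.
Hence m^3 - 8 = (m - 2)(m^2 + 2m + 4).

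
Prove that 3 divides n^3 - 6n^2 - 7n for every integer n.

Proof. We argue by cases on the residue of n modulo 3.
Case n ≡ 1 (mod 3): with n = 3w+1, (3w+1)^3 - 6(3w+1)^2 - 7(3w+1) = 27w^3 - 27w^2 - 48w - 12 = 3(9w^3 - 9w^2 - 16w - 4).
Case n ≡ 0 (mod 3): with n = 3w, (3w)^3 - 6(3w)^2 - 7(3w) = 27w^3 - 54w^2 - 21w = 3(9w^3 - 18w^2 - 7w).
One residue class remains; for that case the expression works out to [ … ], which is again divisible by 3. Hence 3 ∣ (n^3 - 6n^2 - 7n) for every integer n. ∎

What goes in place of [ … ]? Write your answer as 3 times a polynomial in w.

3(9w^3 - 19w - 10)

The residues treated are {1, 0}, so the missing case is n ≡ 2 (mod 3); write n = 3w+2.
Then (3w+2)^3 - 6(3w+2)^2 - 7(3w+2) = 27w^3 - 57w - 30 = 3(9w^3 - 19w - 10).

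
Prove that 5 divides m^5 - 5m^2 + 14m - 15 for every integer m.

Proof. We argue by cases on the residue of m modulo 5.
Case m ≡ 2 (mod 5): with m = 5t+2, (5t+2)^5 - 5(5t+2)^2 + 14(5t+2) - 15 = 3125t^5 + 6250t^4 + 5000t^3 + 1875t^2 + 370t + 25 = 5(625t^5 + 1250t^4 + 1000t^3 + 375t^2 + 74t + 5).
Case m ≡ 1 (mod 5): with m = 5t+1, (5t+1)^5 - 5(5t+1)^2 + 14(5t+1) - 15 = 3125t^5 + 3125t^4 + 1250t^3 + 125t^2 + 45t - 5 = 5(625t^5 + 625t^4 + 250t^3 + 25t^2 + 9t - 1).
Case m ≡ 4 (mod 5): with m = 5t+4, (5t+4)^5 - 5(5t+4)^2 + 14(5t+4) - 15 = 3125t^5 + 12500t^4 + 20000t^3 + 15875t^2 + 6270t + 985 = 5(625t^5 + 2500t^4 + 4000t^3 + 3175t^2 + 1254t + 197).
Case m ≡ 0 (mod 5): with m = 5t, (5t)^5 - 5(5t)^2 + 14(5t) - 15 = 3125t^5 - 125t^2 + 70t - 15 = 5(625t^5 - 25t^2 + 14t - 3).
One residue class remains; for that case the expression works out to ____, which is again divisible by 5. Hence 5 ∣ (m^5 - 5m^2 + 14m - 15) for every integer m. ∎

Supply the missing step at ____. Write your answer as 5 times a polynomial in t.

5(625t^5 + 1875t^4 + 2250t^3 + 1325t^2 + 389t + 45)

Only m ≡ 3 (mod 5) is unaccounted for. Put m = 5t+3:
(5t+3)^5 - 5(5t+3)^2 + 14(5t+3) - 15 expands to 3125t^5 + 9375t^4 + 11250t^3 + 6625t^2 + 1945t + 225,
and factoring out 5 leaves 5(625t^5 + 1875t^4 + 2250t^3 + 1325t^2 + 389t + 45).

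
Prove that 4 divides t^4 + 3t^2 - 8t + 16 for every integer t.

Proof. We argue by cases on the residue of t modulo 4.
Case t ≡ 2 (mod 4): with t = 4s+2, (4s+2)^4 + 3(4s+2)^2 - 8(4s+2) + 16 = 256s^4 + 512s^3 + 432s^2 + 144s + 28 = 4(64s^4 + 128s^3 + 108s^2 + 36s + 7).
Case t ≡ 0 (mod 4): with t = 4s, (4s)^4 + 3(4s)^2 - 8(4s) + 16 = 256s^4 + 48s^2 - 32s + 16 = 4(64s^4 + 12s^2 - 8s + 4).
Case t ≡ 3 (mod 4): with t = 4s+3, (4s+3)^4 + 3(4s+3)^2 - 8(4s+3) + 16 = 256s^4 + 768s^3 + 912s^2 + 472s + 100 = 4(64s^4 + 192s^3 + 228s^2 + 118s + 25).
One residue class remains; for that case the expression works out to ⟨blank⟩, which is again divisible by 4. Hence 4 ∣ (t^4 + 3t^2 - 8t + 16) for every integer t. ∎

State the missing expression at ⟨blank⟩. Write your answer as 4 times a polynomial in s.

4(64s^4 + 64s^3 + 36s^2 + 2s + 3)

Only t ≡ 1 (mod 4) is unaccounted for. Put t = 4s+1:
(4s+1)^4 + 3(4s+1)^2 - 8(4s+1) + 16 expands to 256s^4 + 256s^3 + 144s^2 + 8s + 12,
and factoring out 4 leaves 4(64s^4 + 64s^3 + 36s^2 + 2s + 3).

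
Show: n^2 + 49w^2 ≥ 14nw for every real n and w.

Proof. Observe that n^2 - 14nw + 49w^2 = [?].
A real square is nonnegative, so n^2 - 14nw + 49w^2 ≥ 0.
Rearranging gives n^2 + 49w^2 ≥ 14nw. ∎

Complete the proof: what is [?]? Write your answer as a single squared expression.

(n - 7w)^2

n^2 - 14nw + 49w^2 is a perfect-square trinomial: the outer terms are (n)^2 and (7w)^2, and the cross term is -2·n·7w.
So n^2 - 14nw + 49w^2 = (n - 7w)^2 ≥ 0.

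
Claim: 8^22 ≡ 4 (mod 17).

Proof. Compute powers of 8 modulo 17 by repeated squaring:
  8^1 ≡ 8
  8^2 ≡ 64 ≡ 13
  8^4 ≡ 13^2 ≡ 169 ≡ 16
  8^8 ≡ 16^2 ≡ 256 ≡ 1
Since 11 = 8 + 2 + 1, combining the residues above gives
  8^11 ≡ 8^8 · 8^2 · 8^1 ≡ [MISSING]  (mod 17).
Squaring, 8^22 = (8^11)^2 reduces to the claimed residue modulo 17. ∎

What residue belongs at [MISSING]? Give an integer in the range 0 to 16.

Multiply the listed residues: 1 · 13 · 8 = 13 → 104.
Reducing modulo 17: 104 = 6·17 + 2, so 8^11 ≡ 2.

2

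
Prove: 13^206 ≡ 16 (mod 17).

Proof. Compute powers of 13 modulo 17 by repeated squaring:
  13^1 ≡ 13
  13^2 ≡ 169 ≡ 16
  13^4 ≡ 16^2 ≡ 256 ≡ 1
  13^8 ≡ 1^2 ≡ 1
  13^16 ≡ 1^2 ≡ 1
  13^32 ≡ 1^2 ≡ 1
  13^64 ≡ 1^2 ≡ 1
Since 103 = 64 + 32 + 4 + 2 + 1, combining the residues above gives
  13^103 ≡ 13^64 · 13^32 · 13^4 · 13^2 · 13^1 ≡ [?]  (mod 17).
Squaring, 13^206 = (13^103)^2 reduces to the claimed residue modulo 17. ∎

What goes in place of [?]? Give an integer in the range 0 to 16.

4

Multiply the listed residues: 1 · 1 · 1 · 16 · 13 = 1 → 1 → 16 → 208.
Reducing modulo 17: 208 = 12·17 + 4, so 13^103 ≡ 4.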